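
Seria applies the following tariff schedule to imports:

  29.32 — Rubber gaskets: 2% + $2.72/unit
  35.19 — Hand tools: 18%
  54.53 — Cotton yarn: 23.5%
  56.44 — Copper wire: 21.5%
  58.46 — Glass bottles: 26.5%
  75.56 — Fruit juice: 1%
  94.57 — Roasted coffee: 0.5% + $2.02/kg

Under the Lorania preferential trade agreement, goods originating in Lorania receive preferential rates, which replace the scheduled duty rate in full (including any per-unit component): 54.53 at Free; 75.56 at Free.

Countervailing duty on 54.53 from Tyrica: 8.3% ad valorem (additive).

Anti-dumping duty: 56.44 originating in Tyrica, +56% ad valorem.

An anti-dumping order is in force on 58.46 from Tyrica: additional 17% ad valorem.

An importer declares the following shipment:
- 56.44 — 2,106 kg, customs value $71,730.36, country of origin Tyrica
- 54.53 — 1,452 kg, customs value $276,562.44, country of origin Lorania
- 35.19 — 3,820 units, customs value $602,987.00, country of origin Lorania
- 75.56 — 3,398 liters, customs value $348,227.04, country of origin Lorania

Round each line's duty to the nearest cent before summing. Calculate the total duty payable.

$164,128.69

Line 1 (56.44, Tyrica, 2,106 kg, $71,730.36):
Base rate for 56.44 is 21.5%.
Additional duty on 56.44 from Tyrica: +56%. Applied ad valorem rate: 21.5% + 56% = 77.5%.
Duty = $71,730.36 × 77.5% = $55,591.03.
Line 2 (54.53, Lorania, 1,452 kg, $276,562.44):
Base rate for 54.53 is 23.5%.
Origin Lorania qualifies under the Seria–Lorania agreement and 54.53 is covered: preferential rate Free applies instead.
The additional-duty order on 54.53 targets Tyrica, not Lorania; it does not apply.
Duty = $276,562.44 × 0% = $0.00.
Line 3 (35.19, Lorania, 3,820 units, $602,987.00):
Base rate for 35.19 is 18%.
Origin Lorania is the FTA partner but 35.19 is not on the preference list; base rate stands.
Duty = $602,987.00 × 18% = $108,537.66.
Line 4 (75.56, Lorania, 3,398 liters, $348,227.04):
Base rate for 75.56 is 1%.
Origin Lorania qualifies under the Seria–Lorania agreement and 75.56 is covered: preferential rate Free applies instead.
Duty = $348,227.04 × 0% = $0.00.
Total = $55,591.03 + $0.00 + $108,537.66 + $0.00 = $164,128.69.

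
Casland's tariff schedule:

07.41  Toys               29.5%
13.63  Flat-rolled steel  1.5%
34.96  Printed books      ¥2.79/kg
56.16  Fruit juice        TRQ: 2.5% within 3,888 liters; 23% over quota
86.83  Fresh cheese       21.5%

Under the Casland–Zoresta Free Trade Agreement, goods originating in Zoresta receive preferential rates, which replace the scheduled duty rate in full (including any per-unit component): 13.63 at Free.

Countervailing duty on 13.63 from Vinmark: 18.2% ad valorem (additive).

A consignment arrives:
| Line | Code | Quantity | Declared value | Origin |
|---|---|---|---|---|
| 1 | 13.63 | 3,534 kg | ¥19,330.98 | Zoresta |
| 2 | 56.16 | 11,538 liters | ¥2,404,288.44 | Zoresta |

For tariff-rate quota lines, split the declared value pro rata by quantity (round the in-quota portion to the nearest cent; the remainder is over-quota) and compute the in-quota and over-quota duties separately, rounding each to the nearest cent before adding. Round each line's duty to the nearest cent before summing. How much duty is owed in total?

¥386,899.15

Line 1 (13.63, Zoresta, 3,534 kg, ¥19,330.98):
Base rate for 13.63 is 1.5%.
Origin Zoresta qualifies under the Casland–Zoresta agreement and 13.63 is covered: preferential rate Free applies instead.
The additional-duty order on 13.63 targets Vinmark, not Zoresta; it does not apply.
Duty = ¥19,330.98 × 0% = ¥0.00.
Line 2 (56.16, Zoresta, 11,538 liters, ¥2,404,288.44):
Code 56.16 is under a tariff-rate quota (threshold 3,888 liters). In-quota: 3,888 liters at 2.5%; over-quota: 7,650 liters at 23%.
Pro-rata value split: in-quota = ¥2,404,288.44 × 3,888/11,538 = ¥810,181.44; over-quota = ¥2,404,288.44 − ¥810,181.44 = ¥1,594,107.00.
In-quota duty = ¥810,181.44 × 2.5% = ¥20,254.54. Over-quota duty = ¥1,594,107.00 × 23% = ¥366,644.61.
Line duty = ¥20,254.54 + ¥366,644.61 = ¥386,899.15.
Total = ¥0.00 + ¥386,899.15 = ¥386,899.15.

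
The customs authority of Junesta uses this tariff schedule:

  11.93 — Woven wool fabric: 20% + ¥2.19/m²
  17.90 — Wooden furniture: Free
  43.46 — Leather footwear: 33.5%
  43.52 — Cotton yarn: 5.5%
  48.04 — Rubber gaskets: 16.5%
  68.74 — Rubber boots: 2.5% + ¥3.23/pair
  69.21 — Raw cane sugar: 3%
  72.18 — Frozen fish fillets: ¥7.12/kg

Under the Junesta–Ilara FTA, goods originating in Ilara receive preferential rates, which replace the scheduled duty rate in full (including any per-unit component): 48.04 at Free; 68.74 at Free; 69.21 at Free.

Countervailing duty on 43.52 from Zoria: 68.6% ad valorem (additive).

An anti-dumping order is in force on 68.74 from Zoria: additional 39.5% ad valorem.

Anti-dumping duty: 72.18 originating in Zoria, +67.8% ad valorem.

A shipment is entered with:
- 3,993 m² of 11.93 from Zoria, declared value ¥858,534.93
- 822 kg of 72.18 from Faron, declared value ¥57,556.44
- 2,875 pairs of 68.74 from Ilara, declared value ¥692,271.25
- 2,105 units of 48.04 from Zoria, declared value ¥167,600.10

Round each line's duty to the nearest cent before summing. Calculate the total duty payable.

Line 1 (11.93, Zoria, 3,993 m², ¥858,534.93):
Base rate for 11.93 is 20% + ¥2.19/m².
Duty = ¥858,534.93 × 20% + 3,993 × ¥2.19 = ¥180,451.66.
Line 2 (72.18, Faron, 822 kg, ¥57,556.44):
Base rate for 72.18 is ¥7.12/kg.
The additional-duty order on 72.18 targets Zoria, not Faron; it does not apply.
Duty = 822 × ¥7.12 = ¥5,852.64.
Line 3 (68.74, Ilara, 2,875 pairs, ¥692,271.25):
Base rate for 68.74 is 2.5% + ¥3.23/pair.
Origin Ilara qualifies under the Junesta–Ilara agreement and 68.74 is covered: preferential rate Free applies instead.
The additional-duty order on 68.74 targets Zoria, not Ilara; it does not apply.
Duty = ¥692,271.25 × 0% = ¥0.00.
Line 4 (48.04, Zoria, 2,105 units, ¥167,600.10):
Base rate for 48.04 is 16.5%.
48.04 has an FTA preferential rate, but origin Zoria is not Ilara; base rate stands.
Duty = ¥167,600.10 × 16.5% = ¥27,654.02.
Total = ¥180,451.66 + ¥5,852.64 + ¥0.00 + ¥27,654.02 = ¥213,958.32.

¥213,958.32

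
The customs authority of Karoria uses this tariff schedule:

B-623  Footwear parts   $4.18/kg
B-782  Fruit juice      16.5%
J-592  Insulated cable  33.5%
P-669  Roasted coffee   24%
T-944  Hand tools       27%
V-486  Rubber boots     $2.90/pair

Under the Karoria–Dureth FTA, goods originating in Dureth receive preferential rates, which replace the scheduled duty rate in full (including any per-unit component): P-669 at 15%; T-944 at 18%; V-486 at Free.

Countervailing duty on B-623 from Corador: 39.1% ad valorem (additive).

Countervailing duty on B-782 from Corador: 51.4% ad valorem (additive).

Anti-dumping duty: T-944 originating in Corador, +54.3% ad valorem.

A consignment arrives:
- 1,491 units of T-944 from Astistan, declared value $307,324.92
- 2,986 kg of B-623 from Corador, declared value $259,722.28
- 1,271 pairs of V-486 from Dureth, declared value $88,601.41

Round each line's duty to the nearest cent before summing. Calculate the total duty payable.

$197,010.62

Line 1 (T-944, Astistan, 1,491 units, $307,324.92):
Base rate for T-944 is 27%.
T-944 has an FTA preferential rate, but origin Astistan is not Dureth; base rate stands.
The additional-duty order on T-944 targets Corador, not Astistan; it does not apply.
Duty = $307,324.92 × 27% = $82,977.73.
Line 2 (B-623, Corador, 2,986 kg, $259,722.28):
Base rate for B-623 is $4.18/kg.
Additional duty on B-623 from Corador: +39.1% ad valorem. Applied ad valorem rate = 39.1%.
Duty = $259,722.28 × 39.1% + 2,986 × $4.18 = $114,032.89.
Line 3 (V-486, Dureth, 1,271 pairs, $88,601.41):
Base rate for V-486 is $2.90/pair.
Origin Dureth qualifies under the Karoria–Dureth agreement and V-486 is covered: preferential rate Free applies instead.
Duty = $88,601.41 × 0% = $0.00.
Total = $82,977.73 + $114,032.89 + $0.00 = $197,010.62.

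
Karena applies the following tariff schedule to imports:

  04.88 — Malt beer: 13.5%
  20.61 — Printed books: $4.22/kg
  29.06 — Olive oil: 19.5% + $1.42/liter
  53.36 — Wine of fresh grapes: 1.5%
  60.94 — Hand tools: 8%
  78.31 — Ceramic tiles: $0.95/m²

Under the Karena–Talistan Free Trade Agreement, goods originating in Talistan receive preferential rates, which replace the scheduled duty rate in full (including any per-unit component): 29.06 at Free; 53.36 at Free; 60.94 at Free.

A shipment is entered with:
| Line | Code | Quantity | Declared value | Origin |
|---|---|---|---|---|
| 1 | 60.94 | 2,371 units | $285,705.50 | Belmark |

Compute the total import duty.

Line 1 (60.94, Belmark, 2,371 units, $285,705.50):
Base rate for 60.94 is 8%.
60.94 has an FTA preferential rate, but origin Belmark is not Talistan; base rate stands.
Duty = $285,705.50 × 8% = $22,856.44.

$22,856.44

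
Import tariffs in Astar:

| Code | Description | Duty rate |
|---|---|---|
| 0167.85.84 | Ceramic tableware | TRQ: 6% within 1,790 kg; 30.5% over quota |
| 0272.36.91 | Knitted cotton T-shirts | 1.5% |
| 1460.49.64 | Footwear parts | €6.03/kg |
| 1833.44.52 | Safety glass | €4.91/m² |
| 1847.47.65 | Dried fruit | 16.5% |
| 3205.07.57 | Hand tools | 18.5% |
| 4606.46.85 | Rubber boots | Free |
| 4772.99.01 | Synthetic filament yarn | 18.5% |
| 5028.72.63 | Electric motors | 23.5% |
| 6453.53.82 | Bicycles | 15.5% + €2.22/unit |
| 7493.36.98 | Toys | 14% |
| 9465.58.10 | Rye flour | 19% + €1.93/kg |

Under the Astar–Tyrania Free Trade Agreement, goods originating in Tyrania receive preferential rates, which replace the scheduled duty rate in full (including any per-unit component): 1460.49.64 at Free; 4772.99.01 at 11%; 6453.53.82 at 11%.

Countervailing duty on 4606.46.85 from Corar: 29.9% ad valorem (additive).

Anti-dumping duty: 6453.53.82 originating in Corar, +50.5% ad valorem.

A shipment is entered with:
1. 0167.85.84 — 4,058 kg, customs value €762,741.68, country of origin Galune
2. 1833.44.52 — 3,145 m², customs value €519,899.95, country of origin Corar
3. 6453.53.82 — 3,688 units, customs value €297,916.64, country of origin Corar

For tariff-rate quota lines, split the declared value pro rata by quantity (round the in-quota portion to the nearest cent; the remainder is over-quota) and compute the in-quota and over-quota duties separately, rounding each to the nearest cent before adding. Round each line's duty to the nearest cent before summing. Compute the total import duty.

Line 1 (0167.85.84, Galune, 4,058 kg, €762,741.68):
Code 0167.85.84 is under a tariff-rate quota (threshold 1,790 kg). In-quota: 1,790 kg at 6%; over-quota: 2,268 kg at 30.5%.
Pro-rata value split: in-quota = €762,741.68 × 1,790/4,058 = €336,448.40; over-quota = €762,741.68 − €336,448.40 = €426,293.28.
In-quota duty = €336,448.40 × 6% = €20,186.90. Over-quota duty = €426,293.28 × 30.5% = €130,019.45.
Line duty = €20,186.90 + €130,019.45 = €150,206.35.
Line 2 (1833.44.52, Corar, 3,145 m², €519,899.95):
Base rate for 1833.44.52 is €4.91/m².
Duty = 3,145 × €4.91 = €15,441.95.
Line 3 (6453.53.82, Corar, 3,688 units, €297,916.64):
Base rate for 6453.53.82 is 15.5% + €2.22/unit.
6453.53.82 has an FTA preferential rate, but origin Corar is not Tyrania; base rate stands.
Additional duty on 6453.53.82 from Corar: +50.5%. Applied ad valorem rate: 15.5% + 50.5% = 66%.
Duty = €297,916.64 × 66% + 3,688 × €2.22 = €204,812.34.
Total = €150,206.35 + €15,441.95 + €204,812.34 = €370,460.64.

€370,460.64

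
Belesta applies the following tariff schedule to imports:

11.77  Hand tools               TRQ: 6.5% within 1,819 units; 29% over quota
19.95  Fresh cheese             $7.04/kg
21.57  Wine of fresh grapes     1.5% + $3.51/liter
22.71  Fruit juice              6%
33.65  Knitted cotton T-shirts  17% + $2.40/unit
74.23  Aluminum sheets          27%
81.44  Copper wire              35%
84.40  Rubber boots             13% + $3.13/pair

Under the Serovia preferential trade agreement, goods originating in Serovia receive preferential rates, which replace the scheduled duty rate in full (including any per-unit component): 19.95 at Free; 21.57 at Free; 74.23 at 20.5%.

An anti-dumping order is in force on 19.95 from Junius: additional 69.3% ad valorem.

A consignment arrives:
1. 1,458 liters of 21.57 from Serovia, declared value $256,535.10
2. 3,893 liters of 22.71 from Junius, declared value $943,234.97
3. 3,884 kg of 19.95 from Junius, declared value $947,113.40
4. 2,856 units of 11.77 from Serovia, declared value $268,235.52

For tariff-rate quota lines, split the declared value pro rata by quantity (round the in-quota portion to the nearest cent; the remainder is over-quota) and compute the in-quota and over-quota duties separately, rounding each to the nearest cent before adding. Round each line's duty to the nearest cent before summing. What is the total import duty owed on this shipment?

$779,636.24

Line 1 (21.57, Serovia, 1,458 liters, $256,535.10):
Base rate for 21.57 is 1.5% + $3.51/liter.
Origin Serovia qualifies under the Belesta–Serovia agreement and 21.57 is covered: preferential rate Free applies instead.
Duty = $256,535.10 × 0% = $0.00.
Line 2 (22.71, Junius, 3,893 liters, $943,234.97):
Base rate for 22.71 is 6%.
Duty = $943,234.97 × 6% = $56,594.10.
Line 3 (19.95, Junius, 3,884 kg, $947,113.40):
Base rate for 19.95 is $7.04/kg.
19.95 has an FTA preferential rate, but origin Junius is not Serovia; base rate stands.
Additional duty on 19.95 from Junius: +69.3% ad valorem. Applied ad valorem rate = 69.3%.
Duty = $947,113.40 × 69.3% + 3,884 × $7.04 = $683,692.95.
Line 4 (11.77, Serovia, 2,856 units, $268,235.52):
Code 11.77 is under a tariff-rate quota (threshold 1,819 units). In-quota: 1,819 units at 6.5%; over-quota: 1,037 units at 29%.
Pro-rata value split: in-quota = $268,235.52 × 1,819/2,856 = $170,840.48; over-quota = $268,235.52 − $170,840.48 = $97,395.04.
In-quota duty = $170,840.48 × 6.5% = $11,104.63. Over-quota duty = $97,395.04 × 29% = $28,244.56.
Line duty = $11,104.63 + $28,244.56 = $39,349.19.
Total = $0.00 + $56,594.10 + $683,692.95 + $39,349.19 = $779,636.24.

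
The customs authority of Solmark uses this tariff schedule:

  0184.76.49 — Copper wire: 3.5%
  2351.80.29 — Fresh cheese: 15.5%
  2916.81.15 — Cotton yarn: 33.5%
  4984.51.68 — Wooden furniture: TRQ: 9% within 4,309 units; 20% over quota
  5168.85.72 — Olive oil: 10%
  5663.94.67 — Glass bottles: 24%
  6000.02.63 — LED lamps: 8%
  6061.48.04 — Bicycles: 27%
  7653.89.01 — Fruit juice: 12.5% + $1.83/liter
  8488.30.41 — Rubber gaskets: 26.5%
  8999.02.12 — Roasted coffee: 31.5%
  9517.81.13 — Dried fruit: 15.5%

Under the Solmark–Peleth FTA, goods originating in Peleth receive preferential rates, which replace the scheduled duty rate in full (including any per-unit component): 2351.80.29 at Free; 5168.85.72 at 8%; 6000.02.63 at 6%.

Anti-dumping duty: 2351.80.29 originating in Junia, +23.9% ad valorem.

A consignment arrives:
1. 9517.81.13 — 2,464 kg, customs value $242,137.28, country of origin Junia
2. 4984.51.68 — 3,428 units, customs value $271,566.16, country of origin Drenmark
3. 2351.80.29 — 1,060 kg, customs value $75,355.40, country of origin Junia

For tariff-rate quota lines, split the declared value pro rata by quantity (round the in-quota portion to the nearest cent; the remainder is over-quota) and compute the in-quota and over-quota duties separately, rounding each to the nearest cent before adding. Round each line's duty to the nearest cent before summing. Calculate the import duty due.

Line 1 (9517.81.13, Junia, 2,464 kg, $242,137.28):
Base rate for 9517.81.13 is 15.5%.
Duty = $242,137.28 × 15.5% = $37,531.28.
Line 2 (4984.51.68, Drenmark, 3,428 units, $271,566.16):
Code 4984.51.68 is under a tariff-rate quota (threshold 4,309 units). Quantity 3,428 units is within the quota, so the in-quota rate 9% applies to the full value.
Duty = $271,566.16 × 9% = $24,440.95.
Line 3 (2351.80.29, Junia, 1,060 kg, $75,355.40):
Base rate for 2351.80.29 is 15.5%.
2351.80.29 has an FTA preferential rate, but origin Junia is not Peleth; base rate stands.
Additional duty on 2351.80.29 from Junia: +23.9%. Applied ad valorem rate: 15.5% + 23.9% = 39.4%.
Duty = $75,355.40 × 39.4% = $29,690.03.
Total = $37,531.28 + $24,440.95 + $29,690.03 = $91,662.26.

$91,662.26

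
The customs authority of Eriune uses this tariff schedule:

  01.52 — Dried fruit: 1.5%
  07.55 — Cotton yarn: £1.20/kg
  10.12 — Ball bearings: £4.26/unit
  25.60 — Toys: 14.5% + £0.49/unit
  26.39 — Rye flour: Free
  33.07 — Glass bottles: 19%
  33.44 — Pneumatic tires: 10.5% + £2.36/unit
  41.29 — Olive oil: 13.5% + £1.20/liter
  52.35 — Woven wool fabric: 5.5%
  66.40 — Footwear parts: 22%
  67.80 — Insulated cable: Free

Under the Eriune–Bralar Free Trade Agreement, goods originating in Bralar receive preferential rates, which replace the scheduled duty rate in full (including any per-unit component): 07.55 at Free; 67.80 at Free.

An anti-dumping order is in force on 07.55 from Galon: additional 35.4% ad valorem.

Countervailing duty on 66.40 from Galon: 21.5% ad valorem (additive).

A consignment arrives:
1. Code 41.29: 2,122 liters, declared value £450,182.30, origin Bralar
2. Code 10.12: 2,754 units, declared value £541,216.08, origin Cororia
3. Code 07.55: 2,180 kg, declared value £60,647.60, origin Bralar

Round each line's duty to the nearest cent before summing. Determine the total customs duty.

£75,053.05

Line 1 (41.29, Bralar, 2,122 liters, £450,182.30):
Base rate for 41.29 is 13.5% + £1.20/liter.
Origin Bralar is the FTA partner but 41.29 is not on the preference list; base rate stands.
Duty = £450,182.30 × 13.5% + 2,122 × £1.20 = £63,321.01.
Line 2 (10.12, Cororia, 2,754 units, £541,216.08):
Base rate for 10.12 is £4.26/unit.
Duty = 2,754 × £4.26 = £11,732.04.
Line 3 (07.55, Bralar, 2,180 kg, £60,647.60):
Base rate for 07.55 is £1.20/kg.
Origin Bralar qualifies under the Eriune–Bralar agreement and 07.55 is covered: preferential rate Free applies instead.
The additional-duty order on 07.55 targets Galon, not Bralar; it does not apply.
Duty = £60,647.60 × 0% = £0.00.
Total = £63,321.01 + £11,732.04 + £0.00 = £75,053.05.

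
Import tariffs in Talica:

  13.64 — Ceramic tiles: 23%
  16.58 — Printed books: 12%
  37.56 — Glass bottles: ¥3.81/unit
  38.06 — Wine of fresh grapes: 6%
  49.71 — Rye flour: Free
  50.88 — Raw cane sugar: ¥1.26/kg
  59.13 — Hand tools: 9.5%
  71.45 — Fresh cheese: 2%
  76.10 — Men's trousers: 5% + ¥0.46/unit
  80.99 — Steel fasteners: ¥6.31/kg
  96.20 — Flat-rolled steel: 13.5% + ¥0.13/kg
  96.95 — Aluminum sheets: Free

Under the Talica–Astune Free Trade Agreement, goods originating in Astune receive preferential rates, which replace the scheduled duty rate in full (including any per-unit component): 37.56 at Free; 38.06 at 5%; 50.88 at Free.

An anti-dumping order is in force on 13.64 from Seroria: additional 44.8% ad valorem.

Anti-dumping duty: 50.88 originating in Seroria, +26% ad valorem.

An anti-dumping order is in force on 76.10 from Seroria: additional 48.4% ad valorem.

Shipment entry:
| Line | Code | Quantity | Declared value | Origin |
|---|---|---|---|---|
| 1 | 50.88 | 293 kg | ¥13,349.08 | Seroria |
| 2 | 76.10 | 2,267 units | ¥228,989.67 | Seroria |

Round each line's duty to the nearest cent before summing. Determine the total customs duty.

Line 1 (50.88, Seroria, 293 kg, ¥13,349.08):
Base rate for 50.88 is ¥1.26/kg.
50.88 has an FTA preferential rate, but origin Seroria is not Astune; base rate stands.
Additional duty on 50.88 from Seroria: +26% ad valorem. Applied ad valorem rate = 26%.
Duty = ¥13,349.08 × 26% + 293 × ¥1.26 = ¥3,839.94.
Line 2 (76.10, Seroria, 2,267 units, ¥228,989.67):
Base rate for 76.10 is 5% + ¥0.46/unit.
Additional duty on 76.10 from Seroria: +48.4%. Applied ad valorem rate: 5% + 48.4% = 53.4%.
Duty = ¥228,989.67 × 53.4% + 2,267 × ¥0.46 = ¥123,323.30.
Total = ¥3,839.94 + ¥123,323.30 = ¥127,163.24.

¥127,163.24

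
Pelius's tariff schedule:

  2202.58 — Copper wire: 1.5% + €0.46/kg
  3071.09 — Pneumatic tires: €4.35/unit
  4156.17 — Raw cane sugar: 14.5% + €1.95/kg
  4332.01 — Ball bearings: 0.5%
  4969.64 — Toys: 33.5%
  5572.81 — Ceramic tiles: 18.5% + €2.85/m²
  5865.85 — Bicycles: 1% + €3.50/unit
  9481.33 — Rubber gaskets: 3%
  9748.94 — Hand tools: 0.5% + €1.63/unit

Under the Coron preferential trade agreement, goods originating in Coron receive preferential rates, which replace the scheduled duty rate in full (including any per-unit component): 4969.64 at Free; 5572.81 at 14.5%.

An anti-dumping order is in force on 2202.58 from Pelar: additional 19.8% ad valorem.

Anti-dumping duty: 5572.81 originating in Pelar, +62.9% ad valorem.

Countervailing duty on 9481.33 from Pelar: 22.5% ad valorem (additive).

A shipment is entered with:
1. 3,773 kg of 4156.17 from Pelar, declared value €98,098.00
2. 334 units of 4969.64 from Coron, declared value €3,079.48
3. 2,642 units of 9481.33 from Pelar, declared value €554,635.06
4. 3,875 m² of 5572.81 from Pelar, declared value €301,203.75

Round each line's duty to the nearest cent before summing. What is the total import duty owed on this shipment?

€419,237.10

Line 1 (4156.17, Pelar, 3,773 kg, €98,098.00):
Base rate for 4156.17 is 14.5% + €1.95/kg.
Duty = €98,098.00 × 14.5% + 3,773 × €1.95 = €21,581.56.
Line 2 (4969.64, Coron, 334 units, €3,079.48):
Base rate for 4969.64 is 33.5%.
Origin Coron qualifies under the Pelius–Coron agreement and 4969.64 is covered: preferential rate Free applies instead.
Duty = €3,079.48 × 0% = €0.00.
Line 3 (9481.33, Pelar, 2,642 units, €554,635.06):
Base rate for 9481.33 is 3%.
Additional duty on 9481.33 from Pelar: +22.5%. Applied ad valorem rate: 3% + 22.5% = 25.5%.
Duty = €554,635.06 × 25.5% = €141,431.94.
Line 4 (5572.81, Pelar, 3,875 m², €301,203.75):
Base rate for 5572.81 is 18.5% + €2.85/m².
5572.81 has an FTA preferential rate, but origin Pelar is not Coron; base rate stands.
Additional duty on 5572.81 from Pelar: +62.9%. Applied ad valorem rate: 18.5% + 62.9% = 81.4%.
Duty = €301,203.75 × 81.4% + 3,875 × €2.85 = €256,223.60.
Total = €21,581.56 + €0.00 + €141,431.94 + €256,223.60 = €419,237.10.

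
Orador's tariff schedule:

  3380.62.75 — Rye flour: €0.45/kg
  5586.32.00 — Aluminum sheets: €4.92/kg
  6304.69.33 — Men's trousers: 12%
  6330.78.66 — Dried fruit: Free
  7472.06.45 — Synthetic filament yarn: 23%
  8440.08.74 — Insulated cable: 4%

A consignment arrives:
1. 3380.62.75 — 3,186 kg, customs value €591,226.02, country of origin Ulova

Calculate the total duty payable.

Line 1 (3380.62.75, Ulova, 3,186 kg, €591,226.02):
Base rate for 3380.62.75 is €0.45/kg.
Duty = 3,186 × €0.45 = €1,433.70.

€1,433.70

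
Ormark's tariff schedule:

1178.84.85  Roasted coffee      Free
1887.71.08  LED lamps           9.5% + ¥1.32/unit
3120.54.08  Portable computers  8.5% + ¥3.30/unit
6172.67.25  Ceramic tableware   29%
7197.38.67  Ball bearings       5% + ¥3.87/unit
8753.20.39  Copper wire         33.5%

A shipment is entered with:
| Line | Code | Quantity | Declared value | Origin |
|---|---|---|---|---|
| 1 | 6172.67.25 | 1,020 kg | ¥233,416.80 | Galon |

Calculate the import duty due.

¥67,690.87

Line 1 (6172.67.25, Galon, 1,020 kg, ¥233,416.80):
Base rate for 6172.67.25 is 29%.
Duty = ¥233,416.80 × 29% = ¥67,690.87.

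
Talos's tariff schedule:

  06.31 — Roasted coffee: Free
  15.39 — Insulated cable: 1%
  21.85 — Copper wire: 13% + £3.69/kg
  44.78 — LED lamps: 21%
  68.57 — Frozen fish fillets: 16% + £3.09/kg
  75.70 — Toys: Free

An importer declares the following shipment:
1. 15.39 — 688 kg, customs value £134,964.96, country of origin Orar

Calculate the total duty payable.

£1,349.65

Line 1 (15.39, Orar, 688 kg, £134,964.96):
Base rate for 15.39 is 1%.
Duty = £134,964.96 × 1% = £1,349.65.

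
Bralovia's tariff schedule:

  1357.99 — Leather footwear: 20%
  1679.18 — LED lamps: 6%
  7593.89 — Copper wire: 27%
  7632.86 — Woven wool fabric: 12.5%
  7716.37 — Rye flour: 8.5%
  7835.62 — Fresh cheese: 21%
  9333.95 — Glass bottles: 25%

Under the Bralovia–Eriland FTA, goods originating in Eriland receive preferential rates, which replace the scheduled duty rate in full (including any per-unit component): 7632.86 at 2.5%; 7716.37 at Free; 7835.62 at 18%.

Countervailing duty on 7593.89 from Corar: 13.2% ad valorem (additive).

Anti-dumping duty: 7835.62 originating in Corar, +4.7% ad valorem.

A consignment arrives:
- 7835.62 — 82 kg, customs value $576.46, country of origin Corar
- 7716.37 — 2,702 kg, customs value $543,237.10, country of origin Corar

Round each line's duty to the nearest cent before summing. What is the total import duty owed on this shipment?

$46,323.30

Line 1 (7835.62, Corar, 82 kg, $576.46):
Base rate for 7835.62 is 21%.
7835.62 has an FTA preferential rate, but origin Corar is not Eriland; base rate stands.
Additional duty on 7835.62 from Corar: +4.7%. Applied ad valorem rate: 21% + 4.7% = 25.7%.
Duty = $576.46 × 25.7% = $148.15.
Line 2 (7716.37, Corar, 2,702 kg, $543,237.10):
Base rate for 7716.37 is 8.5%.
7716.37 has an FTA preferential rate, but origin Corar is not Eriland; base rate stands.
Duty = $543,237.10 × 8.5% = $46,175.15.
Total = $148.15 + $46,175.15 = $46,323.30.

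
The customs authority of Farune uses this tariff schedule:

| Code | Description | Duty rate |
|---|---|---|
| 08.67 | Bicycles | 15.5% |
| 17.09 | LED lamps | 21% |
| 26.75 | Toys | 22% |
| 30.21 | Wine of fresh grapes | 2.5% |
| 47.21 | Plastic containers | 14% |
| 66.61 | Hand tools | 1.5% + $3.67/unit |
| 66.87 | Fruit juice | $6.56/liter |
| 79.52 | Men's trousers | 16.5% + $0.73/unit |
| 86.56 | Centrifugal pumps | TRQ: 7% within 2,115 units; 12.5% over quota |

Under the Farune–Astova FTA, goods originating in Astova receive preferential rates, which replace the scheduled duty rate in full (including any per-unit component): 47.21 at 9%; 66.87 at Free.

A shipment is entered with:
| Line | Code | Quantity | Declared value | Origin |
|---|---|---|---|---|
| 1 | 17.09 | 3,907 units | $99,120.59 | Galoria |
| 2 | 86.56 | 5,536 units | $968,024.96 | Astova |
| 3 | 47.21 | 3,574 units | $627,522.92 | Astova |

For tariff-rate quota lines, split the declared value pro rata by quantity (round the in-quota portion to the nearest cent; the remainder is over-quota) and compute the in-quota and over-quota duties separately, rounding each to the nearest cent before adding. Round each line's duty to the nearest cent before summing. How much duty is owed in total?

Line 1 (17.09, Galoria, 3,907 units, $99,120.59):
Base rate for 17.09 is 21%.
Duty = $99,120.59 × 21% = $20,815.32.
Line 2 (86.56, Astova, 5,536 units, $968,024.96):
Code 86.56 is under a tariff-rate quota (threshold 2,115 units). In-quota: 2,115 units at 7%; over-quota: 3,421 units at 12.5%.
Pro-rata value split: in-quota = $968,024.96 × 2,115/5,536 = $369,828.90; over-quota = $968,024.96 − $369,828.90 = $598,196.06.
In-quota duty = $369,828.90 × 7% = $25,888.02. Over-quota duty = $598,196.06 × 12.5% = $74,774.51.
Line duty = $25,888.02 + $74,774.51 = $100,662.53.
Line 3 (47.21, Astova, 3,574 units, $627,522.92):
Base rate for 47.21 is 14%.
Origin Astova qualifies under the Farune–Astova agreement and 47.21 is covered: preferential rate 9% applies instead.
Duty = $627,522.92 × 9% = $56,477.06.
Total = $20,815.32 + $100,662.53 + $56,477.06 = $177,954.91.

$177,954.91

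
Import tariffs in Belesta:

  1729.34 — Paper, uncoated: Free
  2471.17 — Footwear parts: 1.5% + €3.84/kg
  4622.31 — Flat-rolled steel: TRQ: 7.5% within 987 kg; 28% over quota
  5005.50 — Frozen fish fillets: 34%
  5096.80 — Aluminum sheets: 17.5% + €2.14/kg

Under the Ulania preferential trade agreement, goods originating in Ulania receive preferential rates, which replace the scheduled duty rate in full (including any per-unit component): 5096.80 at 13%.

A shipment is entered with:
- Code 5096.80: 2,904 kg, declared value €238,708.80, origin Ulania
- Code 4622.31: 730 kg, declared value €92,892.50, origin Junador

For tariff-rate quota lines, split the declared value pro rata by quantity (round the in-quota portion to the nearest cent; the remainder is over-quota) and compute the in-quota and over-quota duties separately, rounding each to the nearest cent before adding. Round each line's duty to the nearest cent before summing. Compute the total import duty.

€37,999.08

Line 1 (5096.80, Ulania, 2,904 kg, €238,708.80):
Base rate for 5096.80 is 17.5% + €2.14/kg.
Origin Ulania qualifies under the Belesta–Ulania agreement and 5096.80 is covered: preferential rate 13% applies instead.
Duty = €238,708.80 × 13% = €31,032.14.
Line 2 (4622.31, Junador, 730 kg, €92,892.50):
Code 4622.31 is under a tariff-rate quota (threshold 987 kg). Quantity 730 kg is within the quota, so the in-quota rate 7.5% applies to the full value.
Duty = €92,892.50 × 7.5% = €6,966.94.
Total = €31,032.14 + €6,966.94 = €37,999.08.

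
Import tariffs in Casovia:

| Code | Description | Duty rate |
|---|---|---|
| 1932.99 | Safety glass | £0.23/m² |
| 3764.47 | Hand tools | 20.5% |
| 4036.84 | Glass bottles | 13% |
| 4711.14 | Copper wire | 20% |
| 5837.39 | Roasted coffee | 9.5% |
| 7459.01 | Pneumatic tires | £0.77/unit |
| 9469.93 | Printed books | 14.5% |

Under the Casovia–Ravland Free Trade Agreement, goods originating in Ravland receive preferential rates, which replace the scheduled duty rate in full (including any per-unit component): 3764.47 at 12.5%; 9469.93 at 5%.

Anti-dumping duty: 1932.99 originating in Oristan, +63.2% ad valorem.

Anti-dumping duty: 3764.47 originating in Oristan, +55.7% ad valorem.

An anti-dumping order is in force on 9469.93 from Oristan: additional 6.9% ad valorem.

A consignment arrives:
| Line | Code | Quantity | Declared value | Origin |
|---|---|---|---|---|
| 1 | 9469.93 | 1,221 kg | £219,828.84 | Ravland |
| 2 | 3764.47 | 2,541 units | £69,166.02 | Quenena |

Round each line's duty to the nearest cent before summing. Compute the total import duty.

Line 1 (9469.93, Ravland, 1,221 kg, £219,828.84):
Base rate for 9469.93 is 14.5%.
Origin Ravland qualifies under the Casovia–Ravland agreement and 9469.93 is covered: preferential rate 5% applies instead.
The additional-duty order on 9469.93 targets Oristan, not Ravland; it does not apply.
Duty = £219,828.84 × 5% = £10,991.44.
Line 2 (3764.47, Quenena, 2,541 units, £69,166.02):
Base rate for 3764.47 is 20.5%.
3764.47 has an FTA preferential rate, but origin Quenena is not Ravland; base rate stands.
The additional-duty order on 3764.47 targets Oristan, not Quenena; it does not apply.
Duty = £69,166.02 × 20.5% = £14,179.03.
Total = £10,991.44 + £14,179.03 = £25,170.47.

£25,170.47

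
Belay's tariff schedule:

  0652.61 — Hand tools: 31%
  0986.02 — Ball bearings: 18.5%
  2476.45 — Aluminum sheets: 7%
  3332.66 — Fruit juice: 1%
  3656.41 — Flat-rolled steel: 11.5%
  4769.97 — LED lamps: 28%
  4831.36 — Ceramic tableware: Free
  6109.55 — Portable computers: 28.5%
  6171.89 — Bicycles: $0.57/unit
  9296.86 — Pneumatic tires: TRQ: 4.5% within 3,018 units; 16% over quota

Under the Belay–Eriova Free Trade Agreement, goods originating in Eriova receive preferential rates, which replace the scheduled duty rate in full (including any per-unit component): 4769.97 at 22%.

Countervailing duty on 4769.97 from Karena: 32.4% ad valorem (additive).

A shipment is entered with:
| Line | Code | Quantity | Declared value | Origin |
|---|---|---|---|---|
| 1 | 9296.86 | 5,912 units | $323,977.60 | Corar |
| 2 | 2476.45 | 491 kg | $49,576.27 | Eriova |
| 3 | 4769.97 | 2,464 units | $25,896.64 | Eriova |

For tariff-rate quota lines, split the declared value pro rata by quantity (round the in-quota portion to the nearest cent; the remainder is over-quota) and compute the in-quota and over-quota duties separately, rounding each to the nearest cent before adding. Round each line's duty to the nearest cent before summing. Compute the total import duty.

Line 1 (9296.86, Corar, 5,912 units, $323,977.60):
Code 9296.86 is under a tariff-rate quota (threshold 3,018 units). In-quota: 3,018 units at 4.5%; over-quota: 2,894 units at 16%.
Pro-rata value split: in-quota = $323,977.60 × 3,018/5,912 = $165,386.40; over-quota = $323,977.60 − $165,386.40 = $158,591.20.
In-quota duty = $165,386.40 × 4.5% = $7,442.39. Over-quota duty = $158,591.20 × 16% = $25,374.59.
Line duty = $7,442.39 + $25,374.59 = $32,816.98.
Line 2 (2476.45, Eriova, 491 kg, $49,576.27):
Base rate for 2476.45 is 7%.
Origin Eriova is the FTA partner but 2476.45 is not on the preference list; base rate stands.
Duty = $49,576.27 × 7% = $3,470.34.
Line 3 (4769.97, Eriova, 2,464 units, $25,896.64):
Base rate for 4769.97 is 28%.
Origin Eriova qualifies under the Belay–Eriova agreement and 4769.97 is covered: preferential rate 22% applies instead.
The additional-duty order on 4769.97 targets Karena, not Eriova; it does not apply.
Duty = $25,896.64 × 22% = $5,697.26.
Total = $32,816.98 + $3,470.34 + $5,697.26 = $41,984.58.

$41,984.58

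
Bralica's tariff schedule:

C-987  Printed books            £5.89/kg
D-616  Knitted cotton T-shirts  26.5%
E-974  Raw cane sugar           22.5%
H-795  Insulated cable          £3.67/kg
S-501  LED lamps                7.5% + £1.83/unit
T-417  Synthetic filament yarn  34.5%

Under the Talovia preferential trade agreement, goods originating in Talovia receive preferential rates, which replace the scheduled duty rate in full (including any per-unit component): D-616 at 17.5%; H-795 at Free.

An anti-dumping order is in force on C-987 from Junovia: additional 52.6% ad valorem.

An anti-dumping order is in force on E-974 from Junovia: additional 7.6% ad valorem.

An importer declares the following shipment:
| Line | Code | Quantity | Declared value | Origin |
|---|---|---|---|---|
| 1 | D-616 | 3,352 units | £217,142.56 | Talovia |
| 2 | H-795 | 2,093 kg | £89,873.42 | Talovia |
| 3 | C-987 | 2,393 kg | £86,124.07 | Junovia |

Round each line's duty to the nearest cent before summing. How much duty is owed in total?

Line 1 (D-616, Talovia, 3,352 units, £217,142.56):
Base rate for D-616 is 26.5%.
Origin Talovia qualifies under the Bralica–Talovia agreement and D-616 is covered: preferential rate 17.5% applies instead.
Duty = £217,142.56 × 17.5% = £37,999.95.
Line 2 (H-795, Talovia, 2,093 kg, £89,873.42):
Base rate for H-795 is £3.67/kg.
Origin Talovia qualifies under the Bralica–Talovia agreement and H-795 is covered: preferential rate Free applies instead.
Duty = £89,873.42 × 0% = £0.00.
Line 3 (C-987, Junovia, 2,393 kg, £86,124.07):
Base rate for C-987 is £5.89/kg.
Additional duty on C-987 from Junovia: +52.6% ad valorem. Applied ad valorem rate = 52.6%.
Duty = £86,124.07 × 52.6% + 2,393 × £5.89 = £59,396.03.
Total = £37,999.95 + £0.00 + £59,396.03 = £97,395.98.

£97,395.98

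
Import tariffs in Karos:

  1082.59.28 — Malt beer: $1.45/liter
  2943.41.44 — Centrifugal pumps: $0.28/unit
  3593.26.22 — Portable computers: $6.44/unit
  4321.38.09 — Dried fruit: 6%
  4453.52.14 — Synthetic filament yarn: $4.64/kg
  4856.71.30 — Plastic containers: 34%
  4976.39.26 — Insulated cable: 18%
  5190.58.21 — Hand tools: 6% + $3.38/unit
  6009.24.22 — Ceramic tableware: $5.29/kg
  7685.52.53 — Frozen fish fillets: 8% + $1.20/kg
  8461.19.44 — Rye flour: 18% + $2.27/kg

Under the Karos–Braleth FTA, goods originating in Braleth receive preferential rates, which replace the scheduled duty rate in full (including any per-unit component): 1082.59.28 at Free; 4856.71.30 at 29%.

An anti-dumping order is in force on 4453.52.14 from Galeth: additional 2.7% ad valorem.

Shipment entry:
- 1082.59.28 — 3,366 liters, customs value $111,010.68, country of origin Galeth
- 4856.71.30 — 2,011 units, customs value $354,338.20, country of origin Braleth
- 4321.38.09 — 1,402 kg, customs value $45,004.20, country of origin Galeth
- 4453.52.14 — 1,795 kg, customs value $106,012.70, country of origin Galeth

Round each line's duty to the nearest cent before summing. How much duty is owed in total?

$121,530.17

Line 1 (1082.59.28, Galeth, 3,366 liters, $111,010.68):
Base rate for 1082.59.28 is $1.45/liter.
1082.59.28 has an FTA preferential rate, but origin Galeth is not Braleth; base rate stands.
Duty = 3,366 × $1.45 = $4,880.70.
Line 2 (4856.71.30, Braleth, 2,011 units, $354,338.20):
Base rate for 4856.71.30 is 34%.
Origin Braleth qualifies under the Karos–Braleth agreement and 4856.71.30 is covered: preferential rate 29% applies instead.
Duty = $354,338.20 × 29% = $102,758.08.
Line 3 (4321.38.09, Galeth, 1,402 kg, $45,004.20):
Base rate for 4321.38.09 is 6%.
Duty = $45,004.20 × 6% = $2,700.25.
Line 4 (4453.52.14, Galeth, 1,795 kg, $106,012.70):
Base rate for 4453.52.14 is $4.64/kg.
Additional duty on 4453.52.14 from Galeth: +2.7% ad valorem. Applied ad valorem rate = 2.7%.
Duty = $106,012.70 × 2.7% + 1,795 × $4.64 = $11,191.14.
Total = $4,880.70 + $102,758.08 + $2,700.25 + $11,191.14 = $121,530.17.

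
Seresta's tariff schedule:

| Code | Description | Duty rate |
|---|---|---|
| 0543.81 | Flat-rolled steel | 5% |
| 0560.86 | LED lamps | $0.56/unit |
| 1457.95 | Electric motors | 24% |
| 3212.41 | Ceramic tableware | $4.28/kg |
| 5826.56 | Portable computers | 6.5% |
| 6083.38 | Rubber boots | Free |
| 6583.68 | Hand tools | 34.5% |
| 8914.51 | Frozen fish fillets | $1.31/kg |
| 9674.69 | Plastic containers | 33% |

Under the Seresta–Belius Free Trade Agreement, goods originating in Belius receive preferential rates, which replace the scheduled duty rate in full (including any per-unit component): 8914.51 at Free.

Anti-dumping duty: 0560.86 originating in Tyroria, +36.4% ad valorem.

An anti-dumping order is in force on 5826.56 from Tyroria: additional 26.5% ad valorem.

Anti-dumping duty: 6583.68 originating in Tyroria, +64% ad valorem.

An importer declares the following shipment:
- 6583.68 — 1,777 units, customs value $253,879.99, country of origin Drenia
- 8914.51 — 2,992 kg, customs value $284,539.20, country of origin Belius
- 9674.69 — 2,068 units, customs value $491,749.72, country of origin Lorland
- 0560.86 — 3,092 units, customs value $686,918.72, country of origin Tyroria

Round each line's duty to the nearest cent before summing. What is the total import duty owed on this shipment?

Line 1 (6583.68, Drenia, 1,777 units, $253,879.99):
Base rate for 6583.68 is 34.5%.
The additional-duty order on 6583.68 targets Tyroria, not Drenia; it does not apply.
Duty = $253,879.99 × 34.5% = $87,588.60.
Line 2 (8914.51, Belius, 2,992 kg, $284,539.20):
Base rate for 8914.51 is $1.31/kg.
Origin Belius qualifies under the Seresta–Belius agreement and 8914.51 is covered: preferential rate Free applies instead.
Duty = $284,539.20 × 0% = $0.00.
Line 3 (9674.69, Lorland, 2,068 units, $491,749.72):
Base rate for 9674.69 is 33%.
Duty = $491,749.72 × 33% = $162,277.41.
Line 4 (0560.86, Tyroria, 3,092 units, $686,918.72):
Base rate for 0560.86 is $0.56/unit.
Additional duty on 0560.86 from Tyroria: +36.4% ad valorem. Applied ad valorem rate = 36.4%.
Duty = $686,918.72 × 36.4% + 3,092 × $0.56 = $251,769.93.
Total = $87,588.60 + $0.00 + $162,277.41 + $251,769.93 = $501,635.94.

$501,635.94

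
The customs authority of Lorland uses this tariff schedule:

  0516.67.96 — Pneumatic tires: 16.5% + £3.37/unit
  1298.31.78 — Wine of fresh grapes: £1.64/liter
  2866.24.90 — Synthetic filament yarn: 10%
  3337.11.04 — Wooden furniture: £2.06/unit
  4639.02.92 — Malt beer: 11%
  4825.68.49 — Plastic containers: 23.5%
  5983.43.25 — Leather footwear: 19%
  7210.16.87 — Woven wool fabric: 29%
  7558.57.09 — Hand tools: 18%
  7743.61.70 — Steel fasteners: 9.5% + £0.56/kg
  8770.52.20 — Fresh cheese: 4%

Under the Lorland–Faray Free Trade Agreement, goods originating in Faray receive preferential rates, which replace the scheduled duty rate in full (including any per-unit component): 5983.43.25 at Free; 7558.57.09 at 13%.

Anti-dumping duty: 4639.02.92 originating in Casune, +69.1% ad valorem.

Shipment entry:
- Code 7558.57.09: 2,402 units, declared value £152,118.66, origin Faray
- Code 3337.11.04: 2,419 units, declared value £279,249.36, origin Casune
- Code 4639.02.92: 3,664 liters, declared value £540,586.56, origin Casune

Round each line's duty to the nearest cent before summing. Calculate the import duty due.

Line 1 (7558.57.09, Faray, 2,402 units, £152,118.66):
Base rate for 7558.57.09 is 18%.
Origin Faray qualifies under the Lorland–Faray agreement and 7558.57.09 is covered: preferential rate 13% applies instead.
Duty = £152,118.66 × 13% = £19,775.43.
Line 2 (3337.11.04, Casune, 2,419 units, £279,249.36):
Base rate for 3337.11.04 is £2.06/unit.
Duty = 2,419 × £2.06 = £4,983.14.
Line 3 (4639.02.92, Casune, 3,664 liters, £540,586.56):
Base rate for 4639.02.92 is 11%.
Additional duty on 4639.02.92 from Casune: +69.1%. Applied ad valorem rate: 11% + 69.1% = 80.1%.
Duty = £540,586.56 × 80.1% = £433,009.83.
Total = £19,775.43 + £4,983.14 + £433,009.83 = £457,768.40.

£457,768.40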